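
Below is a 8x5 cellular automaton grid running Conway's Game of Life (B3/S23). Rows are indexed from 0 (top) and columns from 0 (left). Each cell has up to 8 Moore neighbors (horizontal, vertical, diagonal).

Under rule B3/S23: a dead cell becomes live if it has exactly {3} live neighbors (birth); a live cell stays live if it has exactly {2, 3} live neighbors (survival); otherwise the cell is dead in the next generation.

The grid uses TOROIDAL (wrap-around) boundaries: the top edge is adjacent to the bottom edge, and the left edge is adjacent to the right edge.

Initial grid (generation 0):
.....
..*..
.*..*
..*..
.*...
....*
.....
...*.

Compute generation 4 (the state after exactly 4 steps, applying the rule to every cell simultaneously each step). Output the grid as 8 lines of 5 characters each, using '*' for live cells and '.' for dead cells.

Simulating step by step:
Generation 0 (given above): 7 live cells
Generation 1: 6 live cells
.....
.....
.***.
***..
.....
.....
.....
.....
Generation 2: 6 live cells
.....
..*..
*..*.
*..*.
.*...
.....
.....
.....
Generation 3: 6 live cells
.....
.....
.***.
***..
.....
.....
.....
.....
Generation 4: 6 live cells
(generation 4 grid is the final answer)

Answer: .....
..*..
*..*.
*..*.
.*...
.....
.....
.....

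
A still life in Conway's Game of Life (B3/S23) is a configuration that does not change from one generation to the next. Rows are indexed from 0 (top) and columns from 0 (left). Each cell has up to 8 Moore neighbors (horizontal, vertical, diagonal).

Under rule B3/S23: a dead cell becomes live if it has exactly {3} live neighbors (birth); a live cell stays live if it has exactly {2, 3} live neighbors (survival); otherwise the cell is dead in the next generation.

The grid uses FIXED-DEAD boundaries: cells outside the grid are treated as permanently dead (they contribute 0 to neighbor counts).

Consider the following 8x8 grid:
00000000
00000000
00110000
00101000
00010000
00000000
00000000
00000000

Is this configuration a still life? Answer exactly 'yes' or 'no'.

Compute generation 1 and compare to generation 0 (given above):
Generation 1:
00000000
00000000
00110000
00101000
00010000
00000000
00000000
00000000
The grids are IDENTICAL -> still life.

Answer: yes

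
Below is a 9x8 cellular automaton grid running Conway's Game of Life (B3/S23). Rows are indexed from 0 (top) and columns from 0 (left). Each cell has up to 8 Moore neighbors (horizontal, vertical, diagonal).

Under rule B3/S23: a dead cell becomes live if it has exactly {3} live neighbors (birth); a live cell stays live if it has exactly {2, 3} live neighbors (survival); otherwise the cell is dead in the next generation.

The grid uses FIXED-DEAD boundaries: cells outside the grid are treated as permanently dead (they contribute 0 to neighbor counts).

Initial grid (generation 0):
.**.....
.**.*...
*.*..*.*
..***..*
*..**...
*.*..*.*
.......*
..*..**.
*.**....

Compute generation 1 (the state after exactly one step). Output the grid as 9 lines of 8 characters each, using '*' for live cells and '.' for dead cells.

Simulating step by step:
Generation 0 (given above): 27 live cells
Generation 1: 25 live cells
(generation 1 grid is the final answer)

Answer: .***....
*.......
.....**.
..*..**.
.....**.
.*.**.*.
.*...*.*
.***..*.
.***....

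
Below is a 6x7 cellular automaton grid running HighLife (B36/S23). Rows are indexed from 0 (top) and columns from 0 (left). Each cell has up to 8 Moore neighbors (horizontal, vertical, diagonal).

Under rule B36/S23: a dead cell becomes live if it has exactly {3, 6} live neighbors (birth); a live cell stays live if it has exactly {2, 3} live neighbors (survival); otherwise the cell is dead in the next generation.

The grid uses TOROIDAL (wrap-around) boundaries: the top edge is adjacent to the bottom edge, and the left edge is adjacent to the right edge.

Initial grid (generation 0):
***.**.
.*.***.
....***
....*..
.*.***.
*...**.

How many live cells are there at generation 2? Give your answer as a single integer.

Answer: 15

Derivation:
Simulating step by step:
Generation 0 (given above): 20 live cells
Generation 1: 9 live cells
*.*....
.*.....
......*
.....**
...*..*
*......
Generation 2: 15 live cells
*......
**.....
*....**
*....**
*....**
**....*
Population at generation 2: 15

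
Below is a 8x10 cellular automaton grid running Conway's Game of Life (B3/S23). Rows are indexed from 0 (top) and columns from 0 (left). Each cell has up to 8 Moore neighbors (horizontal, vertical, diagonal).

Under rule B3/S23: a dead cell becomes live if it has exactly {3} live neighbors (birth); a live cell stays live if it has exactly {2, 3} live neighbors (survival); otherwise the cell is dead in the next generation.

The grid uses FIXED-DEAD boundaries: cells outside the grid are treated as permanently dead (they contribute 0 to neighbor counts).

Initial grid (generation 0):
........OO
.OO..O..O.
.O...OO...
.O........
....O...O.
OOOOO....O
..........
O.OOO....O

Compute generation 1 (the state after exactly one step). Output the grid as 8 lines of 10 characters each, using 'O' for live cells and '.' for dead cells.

Simulating step by step:
Generation 0 (given above): 23 live cells
Generation 1: 22 live cells
(generation 1 grid is the final answer)

Answer: ........OO
.OO..OOOOO
OO...OO...
.....O....
O...O.....
.OOOO.....
O.........
...O......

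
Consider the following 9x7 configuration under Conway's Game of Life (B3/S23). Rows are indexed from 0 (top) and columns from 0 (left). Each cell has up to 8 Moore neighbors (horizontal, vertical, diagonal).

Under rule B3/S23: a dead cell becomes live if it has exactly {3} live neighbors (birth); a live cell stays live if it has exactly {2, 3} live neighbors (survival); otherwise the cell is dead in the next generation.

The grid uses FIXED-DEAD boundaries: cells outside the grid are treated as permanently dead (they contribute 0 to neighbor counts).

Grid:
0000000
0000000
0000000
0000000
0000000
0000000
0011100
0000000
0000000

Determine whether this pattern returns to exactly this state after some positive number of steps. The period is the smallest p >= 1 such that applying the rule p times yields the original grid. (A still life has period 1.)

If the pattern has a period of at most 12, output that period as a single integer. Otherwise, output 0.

Simulating and comparing each generation to the original:
Gen 0 (original, given above): 3 live cells
Gen 1: 3 live cells, differs from original
Gen 2: 3 live cells, MATCHES original -> period = 2

Answer: 2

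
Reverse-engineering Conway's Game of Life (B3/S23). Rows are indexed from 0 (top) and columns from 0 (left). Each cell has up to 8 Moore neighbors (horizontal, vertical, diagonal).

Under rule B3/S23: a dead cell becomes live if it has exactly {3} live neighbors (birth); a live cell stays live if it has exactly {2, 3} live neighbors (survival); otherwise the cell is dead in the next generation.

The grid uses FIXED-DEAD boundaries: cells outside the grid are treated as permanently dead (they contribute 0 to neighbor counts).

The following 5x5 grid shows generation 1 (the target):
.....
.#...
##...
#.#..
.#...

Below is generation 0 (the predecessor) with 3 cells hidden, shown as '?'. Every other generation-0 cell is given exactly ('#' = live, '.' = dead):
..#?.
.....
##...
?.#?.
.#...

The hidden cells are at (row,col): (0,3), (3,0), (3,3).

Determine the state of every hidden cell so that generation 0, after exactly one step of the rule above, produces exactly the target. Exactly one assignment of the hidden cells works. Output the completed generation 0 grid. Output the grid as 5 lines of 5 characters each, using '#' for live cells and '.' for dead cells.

Answer: ..#..
.....
##...
#.#..
.#...

Derivation:
Hidden generation-0 cells (in order): (0,3), (3,0), (3,3).
A hidden cell only influences target cells in its own 3x3 neighborhood. Try each of the 2^3 = 8 assignments, step the completed generation 0 forward once under B3/S23, and compare with the target:
  (0,3)=. (3,0)=. (3,3)=. -> step gives (2,0)='.' but target has '#' -> reject
  (0,3)=. (3,0)=. (3,3)=# -> step gives (2,0)='.' but target has '#' -> reject
  (0,3)=. (3,0)=# (3,3)=. -> step reproduces the target at every cell -> ACCEPT
  (0,3)=. (3,0)=# (3,3)=# -> step gives (2,2)='#' but target has '.' -> reject
  (0,3)=# (3,0)=. (3,3)=. -> step gives (1,2)='#' but target has '.' -> reject
  (0,3)=# (3,0)=. (3,3)=# -> step gives (1,2)='#' but target has '.' -> reject
  (0,3)=# (3,0)=# (3,3)=. -> step gives (1,2)='#' but target has '.' -> reject
  (0,3)=# (3,0)=# (3,3)=# -> step gives (1,2)='#' but target has '.' -> reject
Unique solution: (0,3)=dead, (3,0)=live, (3,3)=dead.
Check: live-neighbor counts of every cell in the completed generation 0:
01010
23210
23210
35210
22210
Applying B3/S23 to generation 0 with these counts gives:
.....
.#...
##...
#.#..
.#...
which matches the target exactly.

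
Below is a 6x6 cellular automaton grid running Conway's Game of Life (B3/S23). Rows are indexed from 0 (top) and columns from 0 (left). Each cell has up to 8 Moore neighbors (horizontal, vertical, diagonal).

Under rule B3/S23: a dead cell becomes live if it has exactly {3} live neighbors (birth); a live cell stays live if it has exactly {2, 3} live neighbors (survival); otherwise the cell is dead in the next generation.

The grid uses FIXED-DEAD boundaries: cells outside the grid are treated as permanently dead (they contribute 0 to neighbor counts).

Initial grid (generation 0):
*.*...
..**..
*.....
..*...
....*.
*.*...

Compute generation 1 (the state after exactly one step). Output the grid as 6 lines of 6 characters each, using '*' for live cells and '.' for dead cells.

Simulating step by step:
Generation 0 (given above): 9 live cells
Generation 1: 10 live cells
(generation 1 grid is the final answer)

Answer: .***..
..**..
.***..
......
.*.*..
......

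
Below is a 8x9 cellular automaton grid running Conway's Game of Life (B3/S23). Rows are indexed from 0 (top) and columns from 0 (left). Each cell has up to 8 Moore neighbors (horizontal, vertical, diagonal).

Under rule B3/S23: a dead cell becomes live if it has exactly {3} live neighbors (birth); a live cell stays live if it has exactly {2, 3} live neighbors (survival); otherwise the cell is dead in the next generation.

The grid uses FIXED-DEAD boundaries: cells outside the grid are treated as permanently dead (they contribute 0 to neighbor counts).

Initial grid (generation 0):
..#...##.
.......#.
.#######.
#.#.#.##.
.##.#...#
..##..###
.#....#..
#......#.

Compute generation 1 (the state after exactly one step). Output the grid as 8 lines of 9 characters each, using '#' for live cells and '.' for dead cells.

Simulating step by step:
Generation 0 (given above): 29 live cells
Generation 1: 21 live cells
(generation 1 grid is the final answer)

Answer: ......##.
.#..#...#
.##.#...#
#.......#
....#...#
...#.##.#
.##...#.#
.........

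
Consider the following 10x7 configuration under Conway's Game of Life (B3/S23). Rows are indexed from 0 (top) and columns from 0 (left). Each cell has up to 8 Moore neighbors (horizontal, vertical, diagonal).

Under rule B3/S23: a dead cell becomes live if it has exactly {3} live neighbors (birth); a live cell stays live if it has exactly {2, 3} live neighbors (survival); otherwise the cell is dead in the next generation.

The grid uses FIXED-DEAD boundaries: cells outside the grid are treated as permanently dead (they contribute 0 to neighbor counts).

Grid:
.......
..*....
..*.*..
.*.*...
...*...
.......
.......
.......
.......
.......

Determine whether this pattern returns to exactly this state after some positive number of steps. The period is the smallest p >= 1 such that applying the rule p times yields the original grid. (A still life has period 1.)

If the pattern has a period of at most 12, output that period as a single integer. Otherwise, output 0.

Simulating and comparing each generation to the original:
Gen 0 (original, given above): 6 live cells
Gen 1: 6 live cells, differs from original
Gen 2: 6 live cells, MATCHES original -> period = 2

Answer: 2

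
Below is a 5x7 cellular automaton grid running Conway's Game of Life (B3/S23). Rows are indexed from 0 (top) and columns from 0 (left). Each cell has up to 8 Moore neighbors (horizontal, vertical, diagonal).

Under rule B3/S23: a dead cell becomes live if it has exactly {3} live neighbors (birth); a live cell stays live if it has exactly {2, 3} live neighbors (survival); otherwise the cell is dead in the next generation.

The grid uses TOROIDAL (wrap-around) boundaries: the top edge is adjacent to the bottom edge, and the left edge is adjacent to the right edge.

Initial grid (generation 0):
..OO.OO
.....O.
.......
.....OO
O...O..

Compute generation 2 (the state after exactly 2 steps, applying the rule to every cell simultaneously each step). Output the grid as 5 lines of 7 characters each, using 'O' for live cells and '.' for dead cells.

Simulating step by step:
Generation 0 (given above): 9 live cells
Generation 1: 13 live cells
...O.OO
....OOO
.....OO
.....OO
O..OO..
Generation 2: 7 live cells
(generation 2 grid is the final answer)

Answer: O..O...
O......
O......
O......
O..O...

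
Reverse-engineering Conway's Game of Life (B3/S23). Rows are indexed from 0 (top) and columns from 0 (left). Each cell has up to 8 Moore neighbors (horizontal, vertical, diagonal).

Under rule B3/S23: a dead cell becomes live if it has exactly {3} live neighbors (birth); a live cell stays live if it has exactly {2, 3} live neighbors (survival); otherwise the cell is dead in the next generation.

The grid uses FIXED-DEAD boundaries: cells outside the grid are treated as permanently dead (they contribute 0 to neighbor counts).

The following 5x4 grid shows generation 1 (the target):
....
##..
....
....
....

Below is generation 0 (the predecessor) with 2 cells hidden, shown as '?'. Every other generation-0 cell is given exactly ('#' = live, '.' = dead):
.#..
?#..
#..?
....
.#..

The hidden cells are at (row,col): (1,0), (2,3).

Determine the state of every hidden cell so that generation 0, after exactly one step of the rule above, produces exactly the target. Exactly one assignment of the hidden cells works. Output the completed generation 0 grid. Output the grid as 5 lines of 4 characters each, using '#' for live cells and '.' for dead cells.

Hidden generation-0 cells (in order): (1,0), (2,3).
A hidden cell only influences target cells in its own 3x3 neighborhood. Try each of the 2^2 = 4 assignments, step the completed generation 0 forward once under B3/S23, and compare with the target:
  (1,0)=. (2,3)=. -> step reproduces the target at every cell -> ACCEPT
  (1,0)=. (2,3)=# -> step gives (1,2)='#' but target has '.' -> reject
  (1,0)=# (2,3)=. -> step gives (0,0)='#' but target has '.' -> reject
  (1,0)=# (2,3)=# -> step gives (0,0)='#' but target has '.' -> reject
Unique solution: (1,0)=dead, (2,3)=dead.
Check: live-neighbor counts of every cell in the completed generation 0:
2120
3220
1210
2210
1010
Applying B3/S23 to generation 0 with these counts gives:
....
##..
....
....
....
which matches the target exactly.

Answer: .#..
.#..
#...
....
.#..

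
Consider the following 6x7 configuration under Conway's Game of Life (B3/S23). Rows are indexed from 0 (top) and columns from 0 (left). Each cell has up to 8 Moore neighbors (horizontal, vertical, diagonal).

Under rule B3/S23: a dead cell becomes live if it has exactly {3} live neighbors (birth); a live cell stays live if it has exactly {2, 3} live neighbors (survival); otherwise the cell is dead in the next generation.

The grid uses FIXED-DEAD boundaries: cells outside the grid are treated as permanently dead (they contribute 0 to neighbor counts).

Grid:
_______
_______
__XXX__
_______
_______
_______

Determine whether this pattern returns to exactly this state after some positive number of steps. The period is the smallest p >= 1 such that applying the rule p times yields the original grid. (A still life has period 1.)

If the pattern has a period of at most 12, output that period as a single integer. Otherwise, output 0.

Answer: 2

Derivation:
Simulating and comparing each generation to the original:
Gen 0 (original, given above): 3 live cells
Gen 1: 3 live cells, differs from original
Gen 2: 3 live cells, MATCHES original -> period = 2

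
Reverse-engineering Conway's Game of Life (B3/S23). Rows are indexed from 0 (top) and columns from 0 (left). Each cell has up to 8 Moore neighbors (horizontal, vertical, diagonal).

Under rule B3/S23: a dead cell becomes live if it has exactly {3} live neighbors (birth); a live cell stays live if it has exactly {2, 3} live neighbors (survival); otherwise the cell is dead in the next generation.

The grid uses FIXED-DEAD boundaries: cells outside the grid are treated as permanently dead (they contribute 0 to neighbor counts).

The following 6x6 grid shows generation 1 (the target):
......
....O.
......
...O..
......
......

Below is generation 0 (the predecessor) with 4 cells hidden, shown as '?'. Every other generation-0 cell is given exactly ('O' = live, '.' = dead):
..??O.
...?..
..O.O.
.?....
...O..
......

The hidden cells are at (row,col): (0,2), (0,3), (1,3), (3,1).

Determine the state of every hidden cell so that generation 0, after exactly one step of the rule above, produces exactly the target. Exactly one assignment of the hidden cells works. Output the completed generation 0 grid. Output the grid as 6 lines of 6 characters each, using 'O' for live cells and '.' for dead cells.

Answer: ...OO.
......
..O.O.
......
...O..
......

Derivation:
Hidden generation-0 cells (in order): (0,2), (0,3), (1,3), (3,1).
A hidden cell only influences target cells in its own 3x3 neighborhood. Try each of the 2^4 = 16 assignments, step the completed generation 0 forward once under B3/S23, and compare with the target:
  (0,2)=. (0,3)=. (1,3)=. (3,1)=. -> step gives (1,3)='O' but target has '.' -> reject
  (0,2)=. (0,3)=. (1,3)=. (3,1)=O -> step gives (1,3)='O' but target has '.' -> reject
  (0,2)=. (0,3)=. (1,3)=O (3,1)=. -> step gives (1,3)='O' but target has '.' -> reject
  (0,2)=. (0,3)=. (1,3)=O (3,1)=O -> step gives (1,3)='O' but target has '.' -> reject
  (0,2)=. (0,3)=O (1,3)=. (3,1)=. -> step reproduces the target at every cell -> ACCEPT
  (0,2)=. (0,3)=O (1,3)=. (3,1)=O -> step gives (3,2)='O' but target has '.' -> reject
  (0,2)=. (0,3)=O (1,3)=O (3,1)=. -> step gives (0,3)='O' but target has '.' -> reject
  (0,2)=. (0,3)=O (1,3)=O (3,1)=O -> step gives (0,3)='O' but target has '.' -> reject
  (0,2)=O (0,3)=. (1,3)=. (3,1)=. -> step gives (1,4)='.' but target has 'O' -> reject
  (0,2)=O (0,3)=. (1,3)=. (3,1)=O -> step gives (1,4)='.' but target has 'O' -> reject
  (0,2)=O (0,3)=. (1,3)=O (3,1)=. -> step gives (0,3)='O' but target has '.' -> reject
  (0,2)=O (0,3)=. (1,3)=O (3,1)=O -> step gives (0,3)='O' but target has '.' -> reject
  (0,2)=O (0,3)=O (1,3)=. (3,1)=. -> step gives (0,3)='O' but target has '.' -> reject
  (0,2)=O (0,3)=O (1,3)=. (3,1)=O -> step gives (0,3)='O' but target has '.' -> reject
  (0,2)=O (0,3)=O (1,3)=O (3,1)=. -> step gives (0,2)='O' but target has '.' -> reject
  (0,2)=O (0,3)=O (1,3)=O (3,1)=O -> step gives (0,2)='O' but target has '.' -> reject
Unique solution: (0,2)=dead, (0,3)=live, (1,3)=dead, (3,1)=dead.
Check: live-neighbor counts of every cell in the completed generation 0:
001111
012432
010201
012321
001010
001110
Applying B3/S23 to generation 0 with these counts gives:
......
....O.
......
...O..
......
......
which matches the target exactly.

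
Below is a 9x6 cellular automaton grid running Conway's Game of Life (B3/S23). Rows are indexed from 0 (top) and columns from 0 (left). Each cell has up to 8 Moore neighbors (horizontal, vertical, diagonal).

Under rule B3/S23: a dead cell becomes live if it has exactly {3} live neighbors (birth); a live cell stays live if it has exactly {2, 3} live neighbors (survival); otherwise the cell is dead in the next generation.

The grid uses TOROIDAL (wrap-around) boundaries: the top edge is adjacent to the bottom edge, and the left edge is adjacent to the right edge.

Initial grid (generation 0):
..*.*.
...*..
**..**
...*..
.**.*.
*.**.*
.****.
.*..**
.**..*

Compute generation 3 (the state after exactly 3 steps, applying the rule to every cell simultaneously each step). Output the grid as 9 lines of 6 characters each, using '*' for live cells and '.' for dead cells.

Answer: *.*..*
*...*.
......
*....*
......
.*..*.
**...*
..**..
.***..

Derivation:
Simulating step by step:
Generation 0 (given above): 25 live cells
Generation 1: 23 live cells
.**.*.
****..
*.****
...*..
**..**
*....*
......
.....*
.**..*
Generation 2: 16 live cells
....**
......
*....*
......
.*..*.
.*..*.
*....*
*.....
.*****
Generation 3: 17 live cells
(generation 3 grid is the final answer)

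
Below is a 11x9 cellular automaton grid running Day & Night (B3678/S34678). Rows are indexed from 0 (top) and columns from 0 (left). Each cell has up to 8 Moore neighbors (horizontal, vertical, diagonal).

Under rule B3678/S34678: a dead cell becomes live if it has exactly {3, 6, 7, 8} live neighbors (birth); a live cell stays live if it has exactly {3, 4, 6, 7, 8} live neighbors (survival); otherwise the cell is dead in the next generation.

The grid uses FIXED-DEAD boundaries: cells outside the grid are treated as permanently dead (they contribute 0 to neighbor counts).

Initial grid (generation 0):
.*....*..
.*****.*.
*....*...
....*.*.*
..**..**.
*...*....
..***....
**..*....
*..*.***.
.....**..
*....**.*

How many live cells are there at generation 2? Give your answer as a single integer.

Answer: 35

Derivation:
Simulating step by step:
Generation 0 (given above): 36 live cells
Generation 1: 35 live cells
...***...
***.**...
.**..*.*.
...*..*..
...**..*.
.*.***...
*..***...
.*..*.*..
.*...**..
......*..
.....***.
Generation 2: 35 live cells
.*****...
.**..*...
***..*...
...*.***.
...*..*..
....***..
.*.**.*..
*.*****..
.....***.
.........
......*..
Population at generation 2: 35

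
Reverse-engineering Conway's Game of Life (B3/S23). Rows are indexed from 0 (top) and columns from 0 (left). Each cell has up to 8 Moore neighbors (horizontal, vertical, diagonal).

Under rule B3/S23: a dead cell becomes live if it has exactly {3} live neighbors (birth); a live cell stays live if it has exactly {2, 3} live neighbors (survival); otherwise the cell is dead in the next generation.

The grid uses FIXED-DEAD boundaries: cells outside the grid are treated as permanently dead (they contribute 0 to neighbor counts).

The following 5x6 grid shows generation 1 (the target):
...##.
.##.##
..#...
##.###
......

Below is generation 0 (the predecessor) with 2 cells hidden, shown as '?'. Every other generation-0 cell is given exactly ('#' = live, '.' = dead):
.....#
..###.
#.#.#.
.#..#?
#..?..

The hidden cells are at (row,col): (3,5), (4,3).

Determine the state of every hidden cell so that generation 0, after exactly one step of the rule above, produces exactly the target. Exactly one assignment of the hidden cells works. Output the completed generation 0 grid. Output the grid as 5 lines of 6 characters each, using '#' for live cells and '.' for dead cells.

Answer: .....#
..###.
#.#.#.
.#..##
#.....

Derivation:
Hidden generation-0 cells (in order): (3,5), (4,3).
A hidden cell only influences target cells in its own 3x3 neighborhood. Try each of the 2^2 = 4 assignments, step the completed generation 0 forward once under B3/S23, and compare with the target:
  (3,5)=. (4,3)=. -> step gives (2,4)='#' but target has '.' -> reject
  (3,5)=. (4,3)=# -> step gives (2,4)='#' but target has '.' -> reject
  (3,5)=# (4,3)=. -> step reproduces the target at every cell -> ACCEPT
  (3,5)=# (4,3)=# -> step gives (3,2)='#' but target has '.' -> reject
Unique solution: (3,5)=live, (4,3)=dead.
Check: live-neighbor counts of every cell in the completed generation 0:
012331
132433
143644
332322
121122
Applying B3/S23 to generation 0 with these counts gives:
...##.
.##.##
..#...
##.###
......
which matches the target exactly.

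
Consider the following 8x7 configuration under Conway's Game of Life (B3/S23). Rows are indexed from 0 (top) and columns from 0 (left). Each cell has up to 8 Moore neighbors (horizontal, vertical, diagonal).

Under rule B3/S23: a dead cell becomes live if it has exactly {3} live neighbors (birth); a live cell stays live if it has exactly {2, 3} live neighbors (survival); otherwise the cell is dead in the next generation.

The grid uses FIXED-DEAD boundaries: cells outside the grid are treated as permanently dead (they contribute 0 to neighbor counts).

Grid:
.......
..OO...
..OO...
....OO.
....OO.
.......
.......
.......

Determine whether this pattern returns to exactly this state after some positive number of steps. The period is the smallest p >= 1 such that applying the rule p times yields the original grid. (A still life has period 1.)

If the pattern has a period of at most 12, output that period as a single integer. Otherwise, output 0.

Simulating and comparing each generation to the original:
Gen 0 (original, given above): 8 live cells
Gen 1: 6 live cells, differs from original
Gen 2: 8 live cells, MATCHES original -> period = 2

Answer: 2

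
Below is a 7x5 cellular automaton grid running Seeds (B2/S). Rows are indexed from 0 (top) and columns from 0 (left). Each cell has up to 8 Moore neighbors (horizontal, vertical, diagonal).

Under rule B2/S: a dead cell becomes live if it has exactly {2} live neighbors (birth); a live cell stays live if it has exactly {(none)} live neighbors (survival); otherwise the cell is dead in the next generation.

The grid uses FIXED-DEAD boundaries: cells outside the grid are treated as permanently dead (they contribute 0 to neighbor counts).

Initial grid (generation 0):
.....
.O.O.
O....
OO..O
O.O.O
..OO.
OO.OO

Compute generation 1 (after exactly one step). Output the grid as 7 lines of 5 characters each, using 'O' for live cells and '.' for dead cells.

Simulating step by step:
Generation 0 (given above): 15 live cells
Generation 1: 6 live cells
(generation 1 grid is the final answer)

Answer: ..O..
O.O..
...OO
..O..
.....
.....
.....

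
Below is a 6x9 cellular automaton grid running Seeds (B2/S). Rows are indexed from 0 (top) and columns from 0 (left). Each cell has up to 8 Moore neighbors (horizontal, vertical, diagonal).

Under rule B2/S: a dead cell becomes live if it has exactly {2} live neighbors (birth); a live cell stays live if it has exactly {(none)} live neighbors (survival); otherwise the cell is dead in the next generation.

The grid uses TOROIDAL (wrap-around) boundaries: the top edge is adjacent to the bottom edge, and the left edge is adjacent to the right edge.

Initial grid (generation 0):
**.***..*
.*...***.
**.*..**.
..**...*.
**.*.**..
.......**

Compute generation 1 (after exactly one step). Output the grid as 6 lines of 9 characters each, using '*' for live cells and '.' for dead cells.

Answer: .........
.........
.........
.........
.........
.........

Derivation:
Simulating step by step:
Generation 0 (given above): 25 live cells
Generation 1: 0 live cells
(generation 1 grid is the final answer)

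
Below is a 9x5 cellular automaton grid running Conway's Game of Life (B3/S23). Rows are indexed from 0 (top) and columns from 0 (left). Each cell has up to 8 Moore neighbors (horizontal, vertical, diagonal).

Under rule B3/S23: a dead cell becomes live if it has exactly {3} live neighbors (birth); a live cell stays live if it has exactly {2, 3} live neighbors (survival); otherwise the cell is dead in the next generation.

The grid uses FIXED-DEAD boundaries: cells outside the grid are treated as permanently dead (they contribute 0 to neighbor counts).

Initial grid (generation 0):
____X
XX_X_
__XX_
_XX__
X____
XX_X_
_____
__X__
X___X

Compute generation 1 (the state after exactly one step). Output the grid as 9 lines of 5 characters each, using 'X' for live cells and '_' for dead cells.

Simulating step by step:
Generation 0 (given above): 15 live cells
Generation 1: 13 live cells
(generation 1 grid is the final answer)

Answer: _____
_X_XX
X__X_
_XXX_
X____
XX___
_XX__
_____
_____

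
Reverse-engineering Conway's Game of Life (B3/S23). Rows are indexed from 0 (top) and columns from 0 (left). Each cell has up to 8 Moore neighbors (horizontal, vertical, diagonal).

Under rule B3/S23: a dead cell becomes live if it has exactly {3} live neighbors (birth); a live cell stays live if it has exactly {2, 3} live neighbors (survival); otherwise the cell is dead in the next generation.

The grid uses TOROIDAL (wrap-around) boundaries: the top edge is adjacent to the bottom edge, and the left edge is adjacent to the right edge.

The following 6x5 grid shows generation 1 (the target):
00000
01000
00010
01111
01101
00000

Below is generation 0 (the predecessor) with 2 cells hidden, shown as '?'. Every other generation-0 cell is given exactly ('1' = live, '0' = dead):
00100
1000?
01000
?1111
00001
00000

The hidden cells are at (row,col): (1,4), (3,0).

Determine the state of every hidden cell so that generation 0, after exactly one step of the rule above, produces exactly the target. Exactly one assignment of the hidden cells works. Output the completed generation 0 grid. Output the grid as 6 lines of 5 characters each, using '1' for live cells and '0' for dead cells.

Answer: 00100
10000
01000
11111
00001
00000

Derivation:
Hidden generation-0 cells (in order): (1,4), (3,0).
A hidden cell only influences target cells in its own 3x3 neighborhood. Try each of the 2^2 = 4 assignments, step the completed generation 0 forward once under B3/S23, and compare with the target:
  (1,4)=0 (3,0)=0 -> step gives (2,1)='1' but target has '0' -> reject
  (1,4)=0 (3,0)=1 -> step reproduces the target at every cell -> ACCEPT
  (1,4)=1 (3,0)=0 -> step gives (1,0)='1' but target has '0' -> reject
  (1,4)=1 (3,0)=1 -> step gives (1,0)='1' but target has '0' -> reject
Unique solution: (1,4)=dead, (3,0)=live.
Check: live-neighbor counts of every cell in the completed generation 0:
12011
13211
54434
43333
43343
11121
Applying B3/S23 to generation 0 with these counts gives:
00000
01000
00010
01111
01101
00000
which matches the target exactly.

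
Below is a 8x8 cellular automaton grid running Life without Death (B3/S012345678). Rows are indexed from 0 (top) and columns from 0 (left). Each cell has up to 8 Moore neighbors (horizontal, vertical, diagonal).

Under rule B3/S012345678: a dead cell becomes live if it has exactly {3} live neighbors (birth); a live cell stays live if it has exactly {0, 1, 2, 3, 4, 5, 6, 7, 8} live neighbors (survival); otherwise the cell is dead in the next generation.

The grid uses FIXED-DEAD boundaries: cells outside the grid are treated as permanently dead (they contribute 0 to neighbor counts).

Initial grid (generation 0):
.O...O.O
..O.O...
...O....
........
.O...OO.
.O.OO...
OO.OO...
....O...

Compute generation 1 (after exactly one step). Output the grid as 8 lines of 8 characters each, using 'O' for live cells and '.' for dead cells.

Answer: .O...O.O
..OOO...
...O....
........
.OO.OOO.
.O.OO...
OO.OOO..
...OO...

Derivation:
Simulating step by step:
Generation 0 (given above): 17 live cells
Generation 1: 22 live cells
(generation 1 grid is the final answer)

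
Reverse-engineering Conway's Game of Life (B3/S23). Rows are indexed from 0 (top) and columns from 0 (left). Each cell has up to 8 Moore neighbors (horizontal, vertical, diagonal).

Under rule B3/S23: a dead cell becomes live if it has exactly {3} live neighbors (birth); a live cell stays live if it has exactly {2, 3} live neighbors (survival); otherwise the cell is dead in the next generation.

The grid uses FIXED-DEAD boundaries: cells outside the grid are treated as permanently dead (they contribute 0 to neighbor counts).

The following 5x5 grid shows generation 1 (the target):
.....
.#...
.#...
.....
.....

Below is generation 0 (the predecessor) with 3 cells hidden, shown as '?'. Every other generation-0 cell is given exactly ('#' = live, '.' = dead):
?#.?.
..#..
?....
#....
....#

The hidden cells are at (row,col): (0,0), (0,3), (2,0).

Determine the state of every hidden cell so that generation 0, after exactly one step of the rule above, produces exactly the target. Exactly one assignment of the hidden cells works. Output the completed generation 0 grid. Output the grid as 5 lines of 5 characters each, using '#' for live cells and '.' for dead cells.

Answer: .#...
..#..
#....
#....
....#

Derivation:
Hidden generation-0 cells (in order): (0,0), (0,3), (2,0).
A hidden cell only influences target cells in its own 3x3 neighborhood. Try each of the 2^3 = 8 assignments, step the completed generation 0 forward once under B3/S23, and compare with the target:
  (0,0)=. (0,3)=. (2,0)=. -> step gives (1,1)='.' but target has '#' -> reject
  (0,0)=. (0,3)=. (2,0)=# -> step reproduces the target at every cell -> ACCEPT
  (0,0)=. (0,3)=# (2,0)=. -> step gives (0,2)='#' but target has '.' -> reject
  (0,0)=. (0,3)=# (2,0)=# -> step gives (0,2)='#' but target has '.' -> reject
  (0,0)=# (0,3)=. (2,0)=. -> step gives (0,1)='#' but target has '.' -> reject
  (0,0)=# (0,3)=. (2,0)=# -> step gives (0,1)='#' but target has '.' -> reject
  (0,0)=# (0,3)=# (2,0)=. -> step gives (0,1)='#' but target has '.' -> reject
  (0,0)=# (0,3)=# (2,0)=# -> step gives (0,1)='#' but target has '.' -> reject
Unique solution: (0,0)=dead, (0,3)=dead, (2,0)=live.
Check: live-neighbor counts of every cell in the completed generation 0:
11210
23110
13110
12011
11010
Applying B3/S23 to generation 0 with these counts gives:
.....
.#...
.#...
.....
.....
which matches the target exactly.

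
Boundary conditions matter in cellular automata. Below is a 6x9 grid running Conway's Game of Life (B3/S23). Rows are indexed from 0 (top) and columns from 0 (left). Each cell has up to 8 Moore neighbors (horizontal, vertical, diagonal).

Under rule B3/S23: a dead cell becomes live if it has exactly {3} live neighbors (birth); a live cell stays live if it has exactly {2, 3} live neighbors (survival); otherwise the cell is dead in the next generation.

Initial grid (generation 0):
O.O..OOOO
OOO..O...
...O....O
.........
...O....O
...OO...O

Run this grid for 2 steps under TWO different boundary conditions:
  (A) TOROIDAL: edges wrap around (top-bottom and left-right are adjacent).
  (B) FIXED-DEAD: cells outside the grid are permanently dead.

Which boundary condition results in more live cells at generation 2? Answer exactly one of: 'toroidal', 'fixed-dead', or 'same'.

Under TOROIDAL boundary, generation 2:
.O.....O.
....OO...
.OO.O....
.OOO.....
..O......
..O....O.
Population = 13

Under FIXED-DEAD boundary, generation 2:
..O..OOO.
O...OO.O.
.OO.O....
..OO.....
...OO....
...OO....
Population = 17

Comparison: toroidal=13, fixed-dead=17 -> fixed-dead

Answer: fixed-dead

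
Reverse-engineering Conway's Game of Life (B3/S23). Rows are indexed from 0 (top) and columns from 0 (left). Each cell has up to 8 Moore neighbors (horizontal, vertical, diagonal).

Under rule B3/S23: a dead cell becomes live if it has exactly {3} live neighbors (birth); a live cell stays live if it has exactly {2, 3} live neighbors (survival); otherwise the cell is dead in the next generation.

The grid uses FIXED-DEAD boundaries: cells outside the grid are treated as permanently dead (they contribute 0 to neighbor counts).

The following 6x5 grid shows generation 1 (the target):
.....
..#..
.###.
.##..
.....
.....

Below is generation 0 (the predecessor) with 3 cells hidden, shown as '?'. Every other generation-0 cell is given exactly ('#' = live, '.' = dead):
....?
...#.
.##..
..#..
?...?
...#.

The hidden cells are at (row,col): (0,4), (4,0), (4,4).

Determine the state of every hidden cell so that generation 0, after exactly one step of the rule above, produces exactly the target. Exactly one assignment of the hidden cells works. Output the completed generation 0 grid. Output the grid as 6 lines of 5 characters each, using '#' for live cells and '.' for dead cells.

Hidden generation-0 cells (in order): (0,4), (4,0), (4,4).
A hidden cell only influences target cells in its own 3x3 neighborhood. Try each of the 2^3 = 8 assignments, step the completed generation 0 forward once under B3/S23, and compare with the target:
  (0,4)=. (4,0)=. (4,4)=. -> step reproduces the target at every cell -> ACCEPT
  (0,4)=. (4,0)=. (4,4)=# -> step gives (3,3)='#' but target has '.' -> reject
  (0,4)=. (4,0)=# (4,4)=. -> step gives (3,1)='.' but target has '#' -> reject
  (0,4)=. (4,0)=# (4,4)=# -> step gives (3,1)='.' but target has '#' -> reject
  (0,4)=# (4,0)=. (4,4)=. -> step gives (1,3)='#' but target has '.' -> reject
  (0,4)=# (4,0)=. (4,4)=# -> step gives (1,3)='#' but target has '.' -> reject
  (0,4)=# (4,0)=# (4,4)=. -> step gives (1,3)='#' but target has '.' -> reject
  (0,4)=# (4,0)=# (4,4)=# -> step gives (1,3)='#' but target has '.' -> reject
Unique solution: (0,4)=dead, (4,0)=dead, (4,4)=dead.
Check: live-neighbor counts of every cell in the completed generation 0:
00111
12311
12331
13220
01221
00101
Applying B3/S23 to generation 0 with these counts gives:
.....
..#..
.###.
.##..
.....
.....
which matches the target exactly.

Answer: .....
...#.
.##..
..#..
.....
...#.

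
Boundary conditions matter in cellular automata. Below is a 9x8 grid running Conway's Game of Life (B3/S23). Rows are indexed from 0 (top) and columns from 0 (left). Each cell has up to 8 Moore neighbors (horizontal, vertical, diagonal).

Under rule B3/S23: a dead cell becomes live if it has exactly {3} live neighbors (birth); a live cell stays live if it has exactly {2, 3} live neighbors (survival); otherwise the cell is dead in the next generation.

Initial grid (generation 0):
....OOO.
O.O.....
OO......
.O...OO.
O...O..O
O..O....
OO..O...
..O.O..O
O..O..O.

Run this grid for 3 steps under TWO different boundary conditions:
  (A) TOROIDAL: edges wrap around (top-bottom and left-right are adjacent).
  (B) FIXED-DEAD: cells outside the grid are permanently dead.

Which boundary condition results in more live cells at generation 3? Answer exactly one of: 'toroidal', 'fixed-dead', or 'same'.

Answer: toroidal

Derivation:
Under TOROIDAL boundary, generation 3:
.OOOO...
.OOO....
..O..O..
O.O.O...
OOOO....
...O..O.
OOOO.OOO
..OO.O..
OOO.O.OO
Population = 34

Under FIXED-DEAD boundary, generation 3:
........
........
.O...OO.
O.O.O.OO
.OOO.O..
O..O....
...O....
..O.OO..
...OOO..
Population = 21

Comparison: toroidal=34, fixed-dead=21 -> toroidal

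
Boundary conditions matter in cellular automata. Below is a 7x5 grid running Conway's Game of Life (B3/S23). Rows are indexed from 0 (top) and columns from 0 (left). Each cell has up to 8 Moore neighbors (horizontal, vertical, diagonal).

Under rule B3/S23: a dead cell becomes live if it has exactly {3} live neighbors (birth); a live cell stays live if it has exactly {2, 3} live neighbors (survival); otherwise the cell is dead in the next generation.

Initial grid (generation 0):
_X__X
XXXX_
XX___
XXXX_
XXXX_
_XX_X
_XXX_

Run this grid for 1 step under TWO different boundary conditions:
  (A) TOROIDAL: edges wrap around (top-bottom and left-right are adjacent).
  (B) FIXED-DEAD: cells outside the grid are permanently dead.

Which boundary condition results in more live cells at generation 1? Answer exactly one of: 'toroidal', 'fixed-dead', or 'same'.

Answer: fixed-dead

Derivation:
Under TOROIDAL boundary, generation 1:
____X
___X_
_____
___X_
_____
____X
____X
Population = 5

Under FIXED-DEAD boundary, generation 1:
XX_X_
___X_
_____
___X_
____X
____X
_X_X_
Population = 9

Comparison: toroidal=5, fixed-dead=9 -> fixed-dead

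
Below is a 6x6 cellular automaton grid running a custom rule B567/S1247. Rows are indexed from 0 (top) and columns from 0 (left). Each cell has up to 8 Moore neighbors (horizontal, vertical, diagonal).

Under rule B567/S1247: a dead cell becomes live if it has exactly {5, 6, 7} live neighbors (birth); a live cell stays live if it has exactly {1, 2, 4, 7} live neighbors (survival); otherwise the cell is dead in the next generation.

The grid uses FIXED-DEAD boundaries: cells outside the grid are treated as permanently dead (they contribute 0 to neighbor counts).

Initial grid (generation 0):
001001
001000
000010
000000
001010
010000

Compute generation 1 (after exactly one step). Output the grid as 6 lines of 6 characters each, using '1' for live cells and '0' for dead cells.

Simulating step by step:
Generation 0 (given above): 7 live cells
Generation 1: 4 live cells
(generation 1 grid is the final answer)

Answer: 001000
001000
000000
000000
001000
010000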